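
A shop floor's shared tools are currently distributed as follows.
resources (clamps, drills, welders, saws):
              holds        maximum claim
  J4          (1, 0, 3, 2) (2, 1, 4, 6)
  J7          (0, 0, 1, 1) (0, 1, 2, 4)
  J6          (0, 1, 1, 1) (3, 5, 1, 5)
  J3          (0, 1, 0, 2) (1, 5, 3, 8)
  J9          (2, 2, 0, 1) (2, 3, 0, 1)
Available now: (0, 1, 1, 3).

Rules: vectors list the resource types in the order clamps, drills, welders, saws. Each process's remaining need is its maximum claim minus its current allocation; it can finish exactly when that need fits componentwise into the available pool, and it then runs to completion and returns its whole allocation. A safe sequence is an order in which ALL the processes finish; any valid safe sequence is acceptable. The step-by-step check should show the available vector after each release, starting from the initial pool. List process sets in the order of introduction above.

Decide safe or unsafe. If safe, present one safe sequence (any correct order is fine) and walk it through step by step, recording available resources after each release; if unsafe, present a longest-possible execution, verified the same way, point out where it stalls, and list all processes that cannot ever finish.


UNSAFE.
Key observation: no order helps: past J9, J4, J7, the free pool tops out at (3, 3, 5, 7), below what each blocked process needs in drills.
The run J9, J4, J7 cannot be extended any further. Walking it through:
  pool = (0, 1, 1, 3)
  J9: need (0, 1, 0, 0) fits (0, 1, 1, 3); releases (2, 2, 0, 1), pool now (2, 3, 1, 4)
  J4: need (1, 1, 1, 4) fits (2, 3, 1, 4); releases (1, 0, 3, 2), pool now (3, 3, 4, 6)
  J7: need (0, 1, 1, 3) fits (3, 3, 4, 6); releases (0, 0, 1, 1), pool now (3, 3, 5, 7)
  J6 still needs (3, 4, 0, 4) but only (3, 3, 5, 7) is free — short on drills
  J3 still needs (1, 4, 3, 6) but only (3, 3, 5, 7) is free — short on drills
Permanently blocked: J6 and J3.


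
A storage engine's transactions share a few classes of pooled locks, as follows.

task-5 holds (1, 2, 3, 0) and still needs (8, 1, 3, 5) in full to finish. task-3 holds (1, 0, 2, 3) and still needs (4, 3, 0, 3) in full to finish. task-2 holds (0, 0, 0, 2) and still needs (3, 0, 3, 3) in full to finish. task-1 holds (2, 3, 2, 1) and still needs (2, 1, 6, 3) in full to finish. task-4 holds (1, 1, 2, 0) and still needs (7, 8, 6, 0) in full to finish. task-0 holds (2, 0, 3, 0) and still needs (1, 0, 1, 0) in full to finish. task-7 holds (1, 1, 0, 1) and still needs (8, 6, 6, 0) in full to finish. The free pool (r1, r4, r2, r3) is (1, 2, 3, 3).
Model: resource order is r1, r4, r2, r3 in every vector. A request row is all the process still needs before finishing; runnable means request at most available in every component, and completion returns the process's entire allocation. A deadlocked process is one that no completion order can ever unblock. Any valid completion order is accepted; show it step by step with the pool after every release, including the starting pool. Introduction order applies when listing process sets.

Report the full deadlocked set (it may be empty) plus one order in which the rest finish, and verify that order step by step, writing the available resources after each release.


Deadlocked: task-5, task-4 and task-7.
Key observation: after task-0, task-1, task-3, task-2 complete, (6, 5, 10, 9) is the best the pool ever gets, yet each leftover process wants more r1.
The rest can finish in the order task-0, task-1, task-3, task-2. Walking it through:
  pool = (1, 2, 3, 3)
  task-0: need (1, 0, 1, 0) fits (1, 2, 3, 3); releases (2, 0, 3, 0), pool now (3, 2, 6, 3)
  task-1: need (2, 1, 6, 3) fits (3, 2, 6, 3); releases (2, 3, 2, 1), pool now (5, 5, 8, 4)
  task-3: need (4, 3, 0, 3) fits (5, 5, 8, 4); releases (1, 0, 2, 3), pool now (6, 5, 10, 7)
  task-2: need (3, 0, 3, 3) fits (6, 5, 10, 7); releases (0, 0, 0, 2), pool now (6, 5, 10, 9)
The stuck group stays short no matter what:
  task-5 still needs (8, 1, 3, 5) but only (6, 5, 10, 9) is free — short on r1
  task-4 still needs (7, 8, 6, 0) but only (6, 5, 10, 9) is free — short on r1 and r4
  task-7 still needs (8, 6, 6, 0) but only (6, 5, 10, 9) is free — short on r1 and r4


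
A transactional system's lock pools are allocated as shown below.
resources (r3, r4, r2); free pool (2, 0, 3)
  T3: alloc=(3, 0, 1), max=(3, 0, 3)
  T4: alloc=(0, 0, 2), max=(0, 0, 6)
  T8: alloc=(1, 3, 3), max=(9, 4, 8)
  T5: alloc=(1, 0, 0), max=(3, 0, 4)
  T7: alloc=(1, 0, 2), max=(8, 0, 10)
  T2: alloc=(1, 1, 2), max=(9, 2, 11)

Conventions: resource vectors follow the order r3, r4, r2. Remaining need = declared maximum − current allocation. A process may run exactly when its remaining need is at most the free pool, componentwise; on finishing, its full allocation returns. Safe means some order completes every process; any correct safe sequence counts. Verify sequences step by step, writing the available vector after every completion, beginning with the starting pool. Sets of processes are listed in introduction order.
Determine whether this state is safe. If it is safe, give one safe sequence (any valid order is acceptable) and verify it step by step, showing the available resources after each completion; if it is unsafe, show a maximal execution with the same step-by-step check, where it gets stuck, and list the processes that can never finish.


UNSAFE.
Key observation: the wall is r3: completing T3, T4, T5 brings the pool only to (6, 0, 6), and all the rest need more.
Going as far as possible: T3, T4, T5; after that, nothing fits. Verifying each step:
  pool = (2, 0, 3)
  T3: need (0, 0, 2) fits (2, 0, 3); releases (3, 0, 1), pool now (5, 0, 4)
  T4: need (0, 0, 4) fits (5, 0, 4); releases (0, 0, 2), pool now (5, 0, 6)
  T5: need (2, 0, 4) fits (5, 0, 6); releases (1, 0, 0), pool now (6, 0, 6)
  T8 still needs (8, 1, 5) but only (6, 0, 6) is free — short on r3 and r4
  T7 still needs (7, 0, 8) but only (6, 0, 6) is free — short on r3 and r2
  T2 still needs (8, 1, 9) but only (6, 0, 6) is free — short on r3, r4 and r2
Permanently blocked: T8, T7 and T2.


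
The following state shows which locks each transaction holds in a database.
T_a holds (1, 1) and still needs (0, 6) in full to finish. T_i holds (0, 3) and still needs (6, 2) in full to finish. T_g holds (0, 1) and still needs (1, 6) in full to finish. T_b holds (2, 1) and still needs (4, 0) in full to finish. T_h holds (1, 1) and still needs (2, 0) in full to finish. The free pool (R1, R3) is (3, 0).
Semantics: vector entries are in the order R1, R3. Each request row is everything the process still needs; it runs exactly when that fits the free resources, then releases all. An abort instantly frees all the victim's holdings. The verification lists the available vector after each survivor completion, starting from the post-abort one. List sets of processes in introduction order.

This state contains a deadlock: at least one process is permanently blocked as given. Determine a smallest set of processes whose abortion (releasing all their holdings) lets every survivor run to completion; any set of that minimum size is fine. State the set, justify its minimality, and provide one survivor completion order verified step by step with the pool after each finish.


Minimum abort set: T_a.
Key observation: the deadlocked T_g becomes finishable only because T_a released (1, 1); it completes at step 4 below.
Minimality: the empty abort set fails — the state is deadlocked as it stands.
Survivors finish in the order: T_b, T_h, T_i, T_g. Step-by-step check (pool after the aborts first):
  pool = (4, 1)
  T_b needs (4, 0) <= (4, 1) -> finishes; pool += (2, 1) = (6, 2)
  T_h needs (2, 0) <= (6, 2) -> finishes; pool += (1, 1) = (7, 3)
  T_i needs (6, 2) <= (7, 3) -> finishes; pool += (0, 3) = (7, 6)
  T_g needs (1, 6) <= (7, 6) -> finishes; pool += (0, 1) = (7, 7)


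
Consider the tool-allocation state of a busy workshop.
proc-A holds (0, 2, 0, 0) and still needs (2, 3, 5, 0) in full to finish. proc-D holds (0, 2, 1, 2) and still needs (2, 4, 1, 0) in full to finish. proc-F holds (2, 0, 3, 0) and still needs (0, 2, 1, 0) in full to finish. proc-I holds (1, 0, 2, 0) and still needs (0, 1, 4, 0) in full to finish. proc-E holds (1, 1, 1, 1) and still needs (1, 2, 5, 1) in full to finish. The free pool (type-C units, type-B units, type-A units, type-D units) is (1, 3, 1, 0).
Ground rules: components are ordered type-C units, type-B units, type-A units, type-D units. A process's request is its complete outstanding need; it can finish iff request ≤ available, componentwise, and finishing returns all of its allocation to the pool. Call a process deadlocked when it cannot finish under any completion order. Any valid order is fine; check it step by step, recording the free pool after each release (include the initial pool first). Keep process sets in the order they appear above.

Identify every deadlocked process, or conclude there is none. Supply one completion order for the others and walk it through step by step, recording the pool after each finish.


No process is deadlocked.
Key observation: the pool covers proc-F at once, and every later process fits after earlier releases.
A valid finishing order for the others: proc-F, proc-I, proc-A, proc-D, proc-E. Check, step by step:
  pool = (1, 3, 1, 0)
  proc-F: need (0, 2, 1, 0) fits (1, 3, 1, 0); releases (2, 0, 3, 0), pool now (3, 3, 4, 0)
  proc-I: need (0, 1, 4, 0) fits (3, 3, 4, 0); releases (1, 0, 2, 0), pool now (4, 3, 6, 0)
  proc-A: need (2, 3, 5, 0) fits (4, 3, 6, 0); releases (0, 2, 0, 0), pool now (4, 5, 6, 0)
  proc-D: need (2, 4, 1, 0) fits (4, 5, 6, 0); releases (0, 2, 1, 2), pool now (4, 7, 7, 2)
  proc-E: need (1, 2, 5, 1) fits (4, 7, 7, 2); releases (1, 1, 1, 1), pool now (5, 8, 8, 3)


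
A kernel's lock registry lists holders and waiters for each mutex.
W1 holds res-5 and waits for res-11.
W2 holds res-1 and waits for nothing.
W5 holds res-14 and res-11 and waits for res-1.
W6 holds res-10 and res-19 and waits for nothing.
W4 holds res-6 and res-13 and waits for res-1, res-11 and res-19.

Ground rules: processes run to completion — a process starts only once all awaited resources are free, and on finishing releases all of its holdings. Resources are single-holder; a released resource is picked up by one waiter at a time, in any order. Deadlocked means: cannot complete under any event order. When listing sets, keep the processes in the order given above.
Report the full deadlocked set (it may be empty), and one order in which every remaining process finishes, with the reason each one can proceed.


The deadlocked set is empty.
Key observation: all waits point, directly or indirectly, at processes that can finish, so nothing is permanently blocked.
A valid finishing order for the others: W6, W2, W5, W4, W1.
Walking it through:
  W6 waits on nothing -> runs at once and releases res-10 and res-19
  W2 waits on nothing -> runs at once and releases res-1
  W5: everything it awaited (res-1) is free; runs, freeing res-14 and res-11
  W4: everything it awaited (res-1, res-11 and res-19) is free; runs, freeing res-6 and res-13
  W1: everything it awaited (res-11) is free; runs, freeing res-5


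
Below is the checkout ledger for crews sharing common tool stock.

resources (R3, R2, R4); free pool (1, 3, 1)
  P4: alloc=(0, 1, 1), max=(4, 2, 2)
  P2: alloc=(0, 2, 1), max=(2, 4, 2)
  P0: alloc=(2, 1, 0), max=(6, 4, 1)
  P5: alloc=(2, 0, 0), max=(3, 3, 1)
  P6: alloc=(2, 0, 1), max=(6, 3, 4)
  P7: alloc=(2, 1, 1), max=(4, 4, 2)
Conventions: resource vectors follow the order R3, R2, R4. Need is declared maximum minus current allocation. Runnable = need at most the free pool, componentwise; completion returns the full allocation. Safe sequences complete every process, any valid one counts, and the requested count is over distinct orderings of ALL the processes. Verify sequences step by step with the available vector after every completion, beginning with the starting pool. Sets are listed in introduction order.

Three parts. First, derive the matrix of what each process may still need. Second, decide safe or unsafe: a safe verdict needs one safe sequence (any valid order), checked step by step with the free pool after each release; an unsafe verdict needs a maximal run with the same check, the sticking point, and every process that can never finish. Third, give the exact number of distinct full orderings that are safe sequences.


(1) Need matrix, components ordered R3, R2, R4:
  P4: (4, 1, 1)
  P2: (2, 2, 1)
  P0: (4, 3, 1)
  P5: (1, 3, 1)
  P6: (4, 3, 3)
  P7: (2, 3, 1)
(2) SAFE. One safe sequence: P5, P2, P7, P6, P0, P4.
Key observation: reading the order forward, P5 is the first process whose need (1, 3, 1) meets the free pool (1, 3, 1) exactly on a resource it requests.
Check, step by step:
  pool = (1, 3, 1)
  P5 needs (1, 3, 1) <= (1, 3, 1) -> finishes; pool += (2, 0, 0) = (3, 3, 1)
  P2 needs (2, 2, 1) <= (3, 3, 1) -> finishes; pool += (0, 2, 1) = (3, 5, 2)
  P7 needs (2, 3, 1) <= (3, 5, 2) -> finishes; pool += (2, 1, 1) = (5, 6, 3)
  P6 needs (4, 3, 3) <= (5, 6, 3) -> finishes; pool += (2, 0, 1) = (7, 6, 4)
  P0 needs (4, 3, 1) <= (7, 6, 4) -> finishes; pool += (2, 1, 0) = (9, 7, 4)
  P4 needs (4, 1, 1) <= (9, 7, 4) -> finishes; pool += (0, 1, 1) = (9, 8, 5)
(3) The exact count: 22 of the possible complete orderings are safe sequences.


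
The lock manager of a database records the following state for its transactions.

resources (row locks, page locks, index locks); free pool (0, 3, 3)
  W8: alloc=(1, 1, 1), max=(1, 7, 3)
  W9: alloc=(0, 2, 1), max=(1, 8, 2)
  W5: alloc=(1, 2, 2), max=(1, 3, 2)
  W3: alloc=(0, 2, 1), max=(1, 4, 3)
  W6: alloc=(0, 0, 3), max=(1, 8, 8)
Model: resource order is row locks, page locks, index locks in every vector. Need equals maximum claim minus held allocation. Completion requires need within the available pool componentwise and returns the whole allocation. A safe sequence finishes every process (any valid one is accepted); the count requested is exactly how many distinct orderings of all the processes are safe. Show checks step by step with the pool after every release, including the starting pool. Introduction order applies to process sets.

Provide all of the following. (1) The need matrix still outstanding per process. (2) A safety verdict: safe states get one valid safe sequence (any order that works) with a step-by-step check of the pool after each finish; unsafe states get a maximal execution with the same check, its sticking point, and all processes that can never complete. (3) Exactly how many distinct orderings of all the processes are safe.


(1) Outstanding need per process (order row locks, page locks, index locks):
  W8: (0, 6, 2)
  W9: (1, 6, 1)
  W5: (0, 1, 0)
  W3: (1, 2, 2)
  W6: (1, 8, 5)
(2) The state is SAFE; one workable sequence: W5, W3, W9, W6, W8.
Key observation: W3 marks the first exact bind of the order: its need (1, 2, 2) fits the free (1, 5, 5) with zero slack on a requested resource.
Step-by-step check:
  pool = (0, 3, 3)
  W5: need (0, 1, 0) fits (0, 3, 3); releases (1, 2, 2), pool now (1, 5, 5)
  W3: need (1, 2, 2) fits (1, 5, 5); releases (0, 2, 1), pool now (1, 7, 6)
  W9: need (1, 6, 1) fits (1, 7, 6); releases (0, 2, 1), pool now (1, 9, 7)
  W6: need (1, 8, 5) fits (1, 9, 7); releases (0, 0, 3), pool now (1, 9, 10)
  W8: need (0, 6, 2) fits (1, 9, 10); releases (1, 1, 1), pool now (2, 10, 11)
(3) Precisely 4 of the possible complete orderings are safe sequences.


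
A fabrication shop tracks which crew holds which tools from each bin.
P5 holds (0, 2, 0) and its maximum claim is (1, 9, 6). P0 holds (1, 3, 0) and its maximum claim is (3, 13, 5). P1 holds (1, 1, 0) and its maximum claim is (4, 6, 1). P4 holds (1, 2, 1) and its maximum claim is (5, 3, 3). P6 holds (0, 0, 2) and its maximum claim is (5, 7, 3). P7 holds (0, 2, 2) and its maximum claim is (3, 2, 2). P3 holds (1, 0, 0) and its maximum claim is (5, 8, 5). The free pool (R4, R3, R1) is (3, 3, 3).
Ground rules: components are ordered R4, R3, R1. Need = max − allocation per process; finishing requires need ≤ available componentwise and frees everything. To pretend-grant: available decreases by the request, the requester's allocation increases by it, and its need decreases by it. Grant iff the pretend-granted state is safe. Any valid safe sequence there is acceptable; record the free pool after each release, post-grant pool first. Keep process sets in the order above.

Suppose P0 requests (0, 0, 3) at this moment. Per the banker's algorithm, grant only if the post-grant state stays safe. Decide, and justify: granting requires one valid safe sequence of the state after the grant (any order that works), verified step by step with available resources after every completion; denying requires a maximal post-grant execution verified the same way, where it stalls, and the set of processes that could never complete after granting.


DENY: after the grant no complete ordering would exist.
Key observation: after P7, P1, P4, P6, P3 the pool peaks at (6, 8, 5), and each blocked process is short somewhere: P5 on R1; P0 on R3.
On the post-grant state, P7, P1, P4, P6, P3 is a maximal run — nothing extends it. Verifying each step:
  pool = (3, 3, 0)
  P7 needs (3, 0, 0) <= (3, 3, 0) -> finishes; pool += (0, 2, 2) = (3, 5, 2)
  P1 needs (3, 5, 1) <= (3, 5, 2) -> finishes; pool += (1, 1, 0) = (4, 6, 2)
  P4 needs (4, 1, 2) <= (4, 6, 2) -> finishes; pool += (1, 2, 1) = (5, 8, 3)
  P6 needs (5, 7, 1) <= (5, 8, 3) -> finishes; pool += (0, 0, 2) = (5, 8, 5)
  P3 needs (4, 8, 5) <= (5, 8, 5) -> finishes; pool += (1, 0, 0) = (6, 8, 5)
  blocked: P5 wants (1, 7, 6), pool (6, 8, 5) — not enough R1
  blocked: P0 wants (2, 10, 2), pool (6, 8, 5) — not enough R3
Post-grant, the permanently blocked set is P5 and P0.


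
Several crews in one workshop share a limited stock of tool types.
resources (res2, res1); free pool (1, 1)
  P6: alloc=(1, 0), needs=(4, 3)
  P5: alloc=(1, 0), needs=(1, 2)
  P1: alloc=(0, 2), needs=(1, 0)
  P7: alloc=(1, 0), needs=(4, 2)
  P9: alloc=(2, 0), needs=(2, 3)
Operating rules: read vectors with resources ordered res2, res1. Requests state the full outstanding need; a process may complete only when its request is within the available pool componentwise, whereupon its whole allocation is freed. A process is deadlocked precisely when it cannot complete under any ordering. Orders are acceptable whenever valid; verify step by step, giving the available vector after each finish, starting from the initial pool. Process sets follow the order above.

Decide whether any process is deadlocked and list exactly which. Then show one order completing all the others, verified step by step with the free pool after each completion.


Nothing here is deadlocked.
Key observation: P1 can run right away; the returned allocation unlocks the remaining processes in turn.
A valid finishing order for the others: P1, P5, P9, P6, P7. Walking it through:
  pool = (1, 1)
  P1 needs (1, 0) <= (1, 1) -> finishes; pool += (0, 2) = (1, 3)
  P5 needs (1, 2) <= (1, 3) -> finishes; pool += (1, 0) = (2, 3)
  P9 needs (2, 3) <= (2, 3) -> finishes; pool += (2, 0) = (4, 3)
  P6 needs (4, 3) <= (4, 3) -> finishes; pool += (1, 0) = (5, 3)
  P7 needs (4, 2) <= (5, 3) -> finishes; pool += (1, 0) = (6, 3)


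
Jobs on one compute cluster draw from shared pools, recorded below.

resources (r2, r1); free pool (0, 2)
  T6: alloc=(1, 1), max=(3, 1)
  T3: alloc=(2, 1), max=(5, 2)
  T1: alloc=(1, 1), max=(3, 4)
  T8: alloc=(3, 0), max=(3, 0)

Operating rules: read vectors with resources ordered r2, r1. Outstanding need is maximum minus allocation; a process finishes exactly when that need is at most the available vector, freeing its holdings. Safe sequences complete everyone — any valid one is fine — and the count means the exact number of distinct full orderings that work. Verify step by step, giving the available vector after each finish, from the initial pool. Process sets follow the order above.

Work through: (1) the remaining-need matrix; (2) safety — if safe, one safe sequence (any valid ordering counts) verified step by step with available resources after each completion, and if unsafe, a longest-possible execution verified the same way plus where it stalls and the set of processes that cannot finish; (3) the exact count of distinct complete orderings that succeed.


(1) Remaining need (order r2, r1):
  T6: (2, 0)
  T3: (3, 1)
  T1: (2, 3)
  T8: (0, 0)
(2) The state is SAFE; one workable sequence: T8, T3, T6, T1.
Key observation: T3 marks the first exact bind of the order: its need (3, 1) fits the free (3, 2) with zero slack on a requested resource.
Step-by-step check:
  pool = (0, 2)
  run T8 (needs (0, 0), free (0, 2)); after release of (3, 0) the pool is (3, 2)
  run T3 (needs (3, 1), free (3, 2)); after release of (2, 1) the pool is (5, 3)
  run T6 (needs (2, 0), free (5, 3)); after release of (1, 1) the pool is (6, 4)
  run T1 (needs (2, 3), free (6, 4)); after release of (1, 1) the pool is (7, 5)
(3) Precisely 4 of the possible complete orderings are safe sequences.


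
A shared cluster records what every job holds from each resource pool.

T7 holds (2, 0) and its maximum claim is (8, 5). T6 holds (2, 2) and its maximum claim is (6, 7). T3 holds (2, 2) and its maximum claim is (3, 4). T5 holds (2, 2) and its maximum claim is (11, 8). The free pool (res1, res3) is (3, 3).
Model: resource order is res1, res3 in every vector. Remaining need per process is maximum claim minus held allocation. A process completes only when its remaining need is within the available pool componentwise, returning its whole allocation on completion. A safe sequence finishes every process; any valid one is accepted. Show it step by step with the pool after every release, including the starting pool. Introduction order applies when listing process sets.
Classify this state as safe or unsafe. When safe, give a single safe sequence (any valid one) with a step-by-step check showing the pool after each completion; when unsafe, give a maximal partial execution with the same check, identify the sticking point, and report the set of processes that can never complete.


SAFE — a valid safe sequence is T3, T6, T7, T5.
Key observation: the order's first zero-slack moment is T6 ((4, 5) needed, (5, 5) free — a requested resource with nothing to spare).
Verifying each step:
  pool = (3, 3)
  run T3 (needs (1, 2), free (3, 3)); after release of (2, 2) the pool is (5, 5)
  run T6 (needs (4, 5), free (5, 5)); after release of (2, 2) the pool is (7, 7)
  run T7 (needs (6, 5), free (7, 7)); after release of (2, 0) the pool is (9, 7)
  run T5 (needs (9, 6), free (9, 7)); after release of (2, 2) the pool is (11, 9)


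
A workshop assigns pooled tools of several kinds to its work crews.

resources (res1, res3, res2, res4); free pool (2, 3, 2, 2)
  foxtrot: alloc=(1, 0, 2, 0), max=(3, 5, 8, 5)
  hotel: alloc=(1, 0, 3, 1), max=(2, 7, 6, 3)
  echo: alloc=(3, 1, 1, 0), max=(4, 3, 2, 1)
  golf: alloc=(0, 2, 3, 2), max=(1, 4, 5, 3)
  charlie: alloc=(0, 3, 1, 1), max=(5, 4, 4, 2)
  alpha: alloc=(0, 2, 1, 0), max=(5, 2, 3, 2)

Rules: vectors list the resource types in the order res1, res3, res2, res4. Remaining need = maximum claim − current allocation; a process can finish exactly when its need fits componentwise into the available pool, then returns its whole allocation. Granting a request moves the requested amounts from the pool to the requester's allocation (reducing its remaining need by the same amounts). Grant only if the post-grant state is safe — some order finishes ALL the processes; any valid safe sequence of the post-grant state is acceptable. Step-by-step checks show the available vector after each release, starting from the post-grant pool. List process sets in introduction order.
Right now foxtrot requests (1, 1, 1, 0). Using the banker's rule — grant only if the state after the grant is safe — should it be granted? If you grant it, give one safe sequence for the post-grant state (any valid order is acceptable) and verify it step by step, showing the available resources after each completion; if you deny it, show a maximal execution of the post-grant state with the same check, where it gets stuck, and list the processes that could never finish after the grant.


DENY: after the grant no complete ordering would exist.
Key observation: after echo, golf the pool peaks at (4, 5, 5, 4), and each blocked process is short somewhere: foxtrot on res4; hotel on res3; charlie on res1; alpha on res1.
Pretend the grant happened; the run echo, golf goes as far as possible. Walking it through:
  pool = (1, 2, 1, 2)
  echo needs (1, 2, 1, 1) <= (1, 2, 1, 2) -> finishes; pool += (3, 1, 1, 0) = (4, 3, 2, 2)
  golf needs (1, 2, 2, 1) <= (4, 3, 2, 2) -> finishes; pool += (0, 2, 3, 2) = (4, 5, 5, 4)
  foxtrot still needs (1, 4, 5, 5) but only (4, 5, 5, 4) is free — short on res4
  hotel still needs (1, 7, 3, 2) but only (4, 5, 5, 4) is free — short on res3
  charlie still needs (5, 1, 3, 1) but only (4, 5, 5, 4) is free — short on res1
  alpha still needs (5, 0, 2, 2) but only (4, 5, 5, 4) is free — short on res1
Had the request been granted, foxtrot, hotel, charlie and alpha could never finish.


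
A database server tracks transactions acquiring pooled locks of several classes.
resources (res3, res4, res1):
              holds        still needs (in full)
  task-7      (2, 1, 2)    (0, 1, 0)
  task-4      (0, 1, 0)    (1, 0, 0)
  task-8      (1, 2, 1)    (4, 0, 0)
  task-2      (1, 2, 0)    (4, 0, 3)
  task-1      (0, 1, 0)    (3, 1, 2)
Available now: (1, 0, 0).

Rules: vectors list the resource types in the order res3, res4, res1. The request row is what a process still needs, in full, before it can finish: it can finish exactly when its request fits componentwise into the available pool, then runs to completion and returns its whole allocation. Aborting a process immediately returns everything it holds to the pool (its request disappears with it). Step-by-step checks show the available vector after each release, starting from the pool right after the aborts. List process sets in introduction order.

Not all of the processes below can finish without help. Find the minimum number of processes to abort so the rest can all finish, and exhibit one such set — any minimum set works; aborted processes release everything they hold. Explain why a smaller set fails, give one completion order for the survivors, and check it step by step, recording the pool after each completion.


Minimum abort set: task-8.
Key observation: the returned (1, 2, 1) from task-8 is what brings task-2 — unrunnable before, under any order — into play at step 4.
Minimality: the empty abort set fails — the state is deadlocked as it stands.
Survivors finish in the order: task-4, task-7, task-1, task-2. Walking it through (pool after the aborts first):
  pool = (2, 2, 1)
  run task-4 (needs (1, 0, 0), free (2, 2, 1)); after release of (0, 1, 0) the pool is (2, 3, 1)
  run task-7 (needs (0, 1, 0), free (2, 3, 1)); after release of (2, 1, 2) the pool is (4, 4, 3)
  run task-1 (needs (3, 1, 2), free (4, 4, 3)); after release of (0, 1, 0) the pool is (4, 5, 3)
  run task-2 (needs (4, 0, 3), free (4, 5, 3)); after release of (1, 2, 0) the pool is (5, 7, 3)


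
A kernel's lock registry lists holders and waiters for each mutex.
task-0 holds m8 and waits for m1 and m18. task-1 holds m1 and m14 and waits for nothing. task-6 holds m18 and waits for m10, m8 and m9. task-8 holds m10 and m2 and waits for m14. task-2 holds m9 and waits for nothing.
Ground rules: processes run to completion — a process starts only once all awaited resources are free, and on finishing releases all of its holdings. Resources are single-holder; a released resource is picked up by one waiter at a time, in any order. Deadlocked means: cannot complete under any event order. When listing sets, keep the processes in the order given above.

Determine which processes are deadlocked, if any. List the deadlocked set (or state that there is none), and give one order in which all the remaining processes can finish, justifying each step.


The deadlocked set is task-0 and task-6.
Key observation: along task-0 -> task-6 -> task-0, each member waits on what the next one holds — a deadlock; no other process is dragged down with it.
A valid finishing order for the others: task-1, task-2, task-8.
Check, step by step:
  task-1 waits on nothing -> runs at once and releases m1 and m14
  task-2 waits on nothing -> runs at once and releases m9
  run task-8 (all its waits — m14 — are resolved); releases m10 and m2


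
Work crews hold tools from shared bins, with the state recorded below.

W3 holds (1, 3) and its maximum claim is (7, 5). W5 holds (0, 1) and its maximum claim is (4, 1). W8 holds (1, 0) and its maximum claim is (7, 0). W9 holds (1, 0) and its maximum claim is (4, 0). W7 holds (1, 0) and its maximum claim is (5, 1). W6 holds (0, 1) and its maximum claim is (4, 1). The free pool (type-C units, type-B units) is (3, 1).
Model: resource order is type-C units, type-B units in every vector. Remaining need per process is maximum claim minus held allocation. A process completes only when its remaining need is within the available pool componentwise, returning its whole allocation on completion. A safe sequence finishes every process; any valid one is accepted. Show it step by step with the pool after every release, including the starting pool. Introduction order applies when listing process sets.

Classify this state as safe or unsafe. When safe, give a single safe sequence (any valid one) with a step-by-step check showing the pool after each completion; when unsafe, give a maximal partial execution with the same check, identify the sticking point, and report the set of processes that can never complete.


UNSAFE — no complete ordering exists.
Key observation: type-C units is the bottleneck — with W9, W6, W7, W5 done the pool holds (5, 3), short of every remaining need.
A maximal execution: W9, W6, W7, W5 — then nothing else fits. Verifying each step:
  pool = (3, 1)
  W9: need (3, 0) fits (3, 1); releases (1, 0), pool now (4, 1)
  W6: need (4, 0) fits (4, 1); releases (0, 1), pool now (4, 2)
  W7: need (4, 1) fits (4, 2); releases (1, 0), pool now (5, 2)
  W5: need (4, 0) fits (5, 2); releases (0, 1), pool now (5, 3)
  blocked: W3 wants (6, 2), pool (5, 3) — not enough type-C units
  blocked: W8 wants (6, 0), pool (5, 3) — not enough type-C units
Never able to finish: W3 and W8.


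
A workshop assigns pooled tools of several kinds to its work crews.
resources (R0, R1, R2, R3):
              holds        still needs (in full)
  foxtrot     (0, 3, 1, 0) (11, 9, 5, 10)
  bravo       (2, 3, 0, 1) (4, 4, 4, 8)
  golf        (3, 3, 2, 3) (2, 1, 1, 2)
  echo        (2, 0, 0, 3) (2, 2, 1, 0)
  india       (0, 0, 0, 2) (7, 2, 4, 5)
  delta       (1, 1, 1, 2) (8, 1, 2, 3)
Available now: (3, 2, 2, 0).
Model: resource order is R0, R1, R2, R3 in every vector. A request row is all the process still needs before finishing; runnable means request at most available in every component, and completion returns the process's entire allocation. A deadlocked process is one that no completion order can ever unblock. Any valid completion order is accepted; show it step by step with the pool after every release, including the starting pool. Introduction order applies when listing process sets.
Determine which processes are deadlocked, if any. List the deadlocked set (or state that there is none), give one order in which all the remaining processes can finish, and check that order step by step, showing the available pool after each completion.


Nothing here is deadlocked.
Key observation: echo fits the free pool immediately, and its release cascades until everyone finishes.
One completion order for the rest: echo, golf, india, bravo, delta, foxtrot. Walking it through:
  pool = (3, 2, 2, 0)
  echo needs (2, 2, 1, 0) <= (3, 2, 2, 0) -> finishes; pool += (2, 0, 0, 3) = (5, 2, 2, 3)
  golf needs (2, 1, 1, 2) <= (5, 2, 2, 3) -> finishes; pool += (3, 3, 2, 3) = (8, 5, 4, 6)
  india needs (7, 2, 4, 5) <= (8, 5, 4, 6) -> finishes; pool += (0, 0, 0, 2) = (8, 5, 4, 8)
  bravo needs (4, 4, 4, 8) <= (8, 5, 4, 8) -> finishes; pool += (2, 3, 0, 1) = (10, 8, 4, 9)
  delta needs (8, 1, 2, 3) <= (10, 8, 4, 9) -> finishes; pool += (1, 1, 1, 2) = (11, 9, 5, 11)
  foxtrot needs (11, 9, 5, 10) <= (11, 9, 5, 11) -> finishes; pool += (0, 3, 1, 0) = (11, 12, 6, 11)


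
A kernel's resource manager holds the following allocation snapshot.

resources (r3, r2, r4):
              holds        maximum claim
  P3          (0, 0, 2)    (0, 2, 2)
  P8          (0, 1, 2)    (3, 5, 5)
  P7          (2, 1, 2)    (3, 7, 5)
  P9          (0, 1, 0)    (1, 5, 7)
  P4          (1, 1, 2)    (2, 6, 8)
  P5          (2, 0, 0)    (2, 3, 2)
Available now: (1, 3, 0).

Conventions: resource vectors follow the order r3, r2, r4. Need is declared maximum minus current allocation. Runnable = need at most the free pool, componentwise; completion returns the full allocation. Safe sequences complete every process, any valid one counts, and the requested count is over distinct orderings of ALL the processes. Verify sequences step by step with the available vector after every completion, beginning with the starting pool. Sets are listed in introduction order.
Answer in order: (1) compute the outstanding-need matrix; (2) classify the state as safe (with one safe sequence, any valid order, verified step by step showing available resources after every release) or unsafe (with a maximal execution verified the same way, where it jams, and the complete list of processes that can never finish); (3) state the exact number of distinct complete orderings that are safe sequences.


(1) Outstanding need per process (order r3, r2, r4):
  P3: (0, 2, 0)
  P8: (3, 4, 3)
  P7: (1, 6, 3)
  P9: (1, 4, 7)
  P4: (1, 5, 6)
  P5: (0, 3, 2)
(2) UNSAFE.
Key observation: once P3, P5 finish, the pool peaks at (3, 3, 2) — and every remaining process still needs more r2 than that.
The run P3, P5 cannot be extended any further. Step-by-step check:
  pool = (1, 3, 0)
  run P3 (needs (0, 2, 0), free (1, 3, 0)); after release of (0, 0, 2) the pool is (1, 3, 2)
  run P5 (needs (0, 3, 2), free (1, 3, 2)); after release of (2, 0, 0) the pool is (3, 3, 2)
  blocked: P8 wants (3, 4, 3), pool (3, 3, 2) — not enough r2 and r4
  blocked: P7 wants (1, 6, 3), pool (3, 3, 2) — not enough r2 and r4
  blocked: P9 wants (1, 4, 7), pool (3, 3, 2) — not enough r2 and r4
  blocked: P4 wants (1, 5, 6), pool (3, 3, 2) — not enough r2 and r4
Processes that can never finish: P8, P7, P9 and P4.
(3) Precisely 0 of the possible complete orderings are safe sequences.


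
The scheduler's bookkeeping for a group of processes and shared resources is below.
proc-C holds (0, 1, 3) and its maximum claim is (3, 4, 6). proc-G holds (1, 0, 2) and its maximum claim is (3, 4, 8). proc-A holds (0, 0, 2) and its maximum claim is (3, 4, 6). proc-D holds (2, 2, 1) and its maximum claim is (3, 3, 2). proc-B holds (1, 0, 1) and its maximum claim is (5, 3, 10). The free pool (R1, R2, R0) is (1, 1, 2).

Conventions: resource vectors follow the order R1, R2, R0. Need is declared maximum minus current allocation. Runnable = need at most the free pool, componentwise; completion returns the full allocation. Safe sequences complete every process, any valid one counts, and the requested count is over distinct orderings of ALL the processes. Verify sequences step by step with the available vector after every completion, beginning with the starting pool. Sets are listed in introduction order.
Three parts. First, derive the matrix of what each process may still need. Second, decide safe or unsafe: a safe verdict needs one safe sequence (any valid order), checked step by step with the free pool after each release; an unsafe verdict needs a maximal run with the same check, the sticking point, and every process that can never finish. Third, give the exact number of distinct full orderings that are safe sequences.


(1) Remaining need (order R1, R2, R0):
  proc-C: (3, 3, 3)
  proc-G: (2, 4, 6)
  proc-A: (3, 4, 4)
  proc-D: (1, 1, 1)
  proc-B: (4, 3, 9)
(2) SAFE. One safe sequence: proc-D, proc-C, proc-A, proc-G, proc-B.
Key observation: reading the order forward, proc-D is the first process whose need (1, 1, 1) meets the free pool (1, 1, 2) exactly on a resource it requests.
Walking it through:
  pool = (1, 1, 2)
  proc-D: need (1, 1, 1) fits (1, 1, 2); releases (2, 2, 1), pool now (3, 3, 3)
  proc-C: need (3, 3, 3) fits (3, 3, 3); releases (0, 1, 3), pool now (3, 4, 6)
  proc-A: need (3, 4, 4) fits (3, 4, 6); releases (0, 0, 2), pool now (3, 4, 8)
  proc-G: need (2, 4, 6) fits (3, 4, 8); releases (1, 0, 2), pool now (4, 4, 10)
  proc-B: need (4, 3, 9) fits (4, 4, 10); releases (1, 0, 1), pool now (5, 4, 11)
(3) Exactly 2 of the possible complete orderings are safe sequences.


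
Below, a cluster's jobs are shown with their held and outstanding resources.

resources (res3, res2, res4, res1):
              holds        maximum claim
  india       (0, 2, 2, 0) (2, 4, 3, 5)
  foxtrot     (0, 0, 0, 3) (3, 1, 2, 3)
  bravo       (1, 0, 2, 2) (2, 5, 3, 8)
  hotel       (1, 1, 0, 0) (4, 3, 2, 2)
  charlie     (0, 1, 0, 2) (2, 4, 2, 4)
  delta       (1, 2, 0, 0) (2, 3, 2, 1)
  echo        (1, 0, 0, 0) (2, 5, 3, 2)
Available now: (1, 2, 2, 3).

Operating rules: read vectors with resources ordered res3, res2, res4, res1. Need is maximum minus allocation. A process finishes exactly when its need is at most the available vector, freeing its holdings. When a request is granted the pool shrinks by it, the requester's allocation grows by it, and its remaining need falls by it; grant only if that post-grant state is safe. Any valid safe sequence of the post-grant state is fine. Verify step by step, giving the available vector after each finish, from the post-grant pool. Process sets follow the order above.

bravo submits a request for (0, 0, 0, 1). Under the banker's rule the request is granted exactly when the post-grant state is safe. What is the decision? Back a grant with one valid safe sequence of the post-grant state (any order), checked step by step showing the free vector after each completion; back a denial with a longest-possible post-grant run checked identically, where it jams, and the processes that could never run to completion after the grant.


DENY: after the grant no complete ordering would exist.
Key observation: after delta, charlie the pool peaks at (2, 5, 2, 4), and each blocked process is short somewhere: india on res1; foxtrot on res3; bravo on res1; hotel on res3; echo on res4.
Pretend the grant happened; the run delta, charlie goes as far as possible. Walking it through:
  pool = (1, 2, 2, 2)
  delta: need (1, 1, 2, 1) fits (1, 2, 2, 2); releases (1, 2, 0, 0), pool now (2, 4, 2, 2)
  charlie: need (2, 3, 2, 2) fits (2, 4, 2, 2); releases (0, 1, 0, 2), pool now (2, 5, 2, 4)
  blocked: india wants (2, 2, 1, 5), pool (2, 5, 2, 4) — not enough res1
  blocked: foxtrot wants (3, 1, 2, 0), pool (2, 5, 2, 4) — not enough res3
  blocked: bravo wants (1, 5, 1, 5), pool (2, 5, 2, 4) — not enough res1
  blocked: hotel wants (3, 2, 2, 2), pool (2, 5, 2, 4) — not enough res3
  blocked: echo wants (1, 5, 3, 2), pool (2, 5, 2, 4) — not enough res4
Processes that could never finish after the grant: india, foxtrot, bravo, hotel and echo.


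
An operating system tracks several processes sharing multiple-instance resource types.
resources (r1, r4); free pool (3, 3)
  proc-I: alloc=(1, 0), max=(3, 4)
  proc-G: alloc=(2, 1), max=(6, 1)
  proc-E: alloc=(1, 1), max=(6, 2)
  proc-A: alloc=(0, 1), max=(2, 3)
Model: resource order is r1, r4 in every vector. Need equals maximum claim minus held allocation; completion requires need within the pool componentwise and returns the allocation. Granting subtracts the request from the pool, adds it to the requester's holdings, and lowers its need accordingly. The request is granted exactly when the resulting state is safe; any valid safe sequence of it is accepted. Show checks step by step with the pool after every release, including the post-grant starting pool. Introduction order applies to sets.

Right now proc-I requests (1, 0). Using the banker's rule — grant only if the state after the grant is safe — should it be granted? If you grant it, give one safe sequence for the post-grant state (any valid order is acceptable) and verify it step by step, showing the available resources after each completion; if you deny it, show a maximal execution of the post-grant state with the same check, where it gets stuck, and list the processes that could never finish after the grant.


GRANT — the state after the grant stays safe, e.g. via proc-A, proc-I, proc-G, proc-E.
Key observation: granting shrinks the pool to (2, 3), yet proc-A still fits and the chain goes through.
Verifying the post-grant state step by step:
  pool = (2, 3)
  proc-A: need (2, 2) fits (2, 3); releases (0, 1), pool now (2, 4)
  proc-I: need (1, 4) fits (2, 4); releases (2, 0), pool now (4, 4)
  proc-G: need (4, 0) fits (4, 4); releases (2, 1), pool now (6, 5)
  proc-E: need (5, 1) fits (6, 5); releases (1, 1), pool now (7, 6)
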